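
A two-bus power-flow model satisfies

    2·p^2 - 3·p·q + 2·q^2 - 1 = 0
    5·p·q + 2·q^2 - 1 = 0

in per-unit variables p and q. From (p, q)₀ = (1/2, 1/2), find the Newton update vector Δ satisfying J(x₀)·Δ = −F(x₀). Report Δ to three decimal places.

At (1/2, 1/2): F = (-0.750, 0.750).
Jacobian J = [[4·p - 3·q, -3·p + 4·q], [5·q, 5·p + 4·q]].
At the point, J = [[0.500, 0.500], [2.500, 4.500]] (det J = 1.000).
Solving J·Δ = −F gives Δ = (3.750, -2.250).

(3.750, -2.250)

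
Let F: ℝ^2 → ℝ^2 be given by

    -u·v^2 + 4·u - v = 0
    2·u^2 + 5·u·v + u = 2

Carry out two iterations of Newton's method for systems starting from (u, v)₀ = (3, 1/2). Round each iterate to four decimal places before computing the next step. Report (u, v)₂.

At (3, 1/2): F = (10.7500, 26.5000).
Jacobian J = [[-v^2 + 4, -2·u·v - 1], [4·u + 5·v + 1, 5·u]].
At the point, J = [[3.7500, -4.0000], [15.5000, 15.0000]] (det J = 118.2500).
Solving J·Δ = −F gives Δ = (-2.2600, 0.5687).
Then the next iterate is (u, v)₁ = (0.7400, 1.0687).
Round to (0.7400, 1.0687) and repeat: F = (1.046131, 3.789390), J = [[2.857880, -2.581676], [9.3035, 3.7000]].
Δ = (-0.3947, -0.0317), so (u, v)₂ = (0.3453, 1.0370).

(0.3453, 1.0370)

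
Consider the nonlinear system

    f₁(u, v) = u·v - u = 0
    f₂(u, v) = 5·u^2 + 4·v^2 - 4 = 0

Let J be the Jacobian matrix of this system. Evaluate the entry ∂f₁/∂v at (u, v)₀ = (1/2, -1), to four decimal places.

0.5000

∂f₁/∂v = u.
At (1/2, -1) this is 0.5000.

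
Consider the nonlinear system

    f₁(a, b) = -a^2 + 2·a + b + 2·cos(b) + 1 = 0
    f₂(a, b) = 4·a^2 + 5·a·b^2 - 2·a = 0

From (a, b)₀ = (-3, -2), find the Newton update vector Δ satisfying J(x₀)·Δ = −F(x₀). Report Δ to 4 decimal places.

(1.9303, 0.4930)

At (-3, -2): F = (-16.832294, -18.0000).
Jacobian J = [[-2·a + 2, -2·sin(b) + 1], [8·a + 5·b^2 - 2, 10·a·b]].
At the point, J = [[8.0000, 2.818595], [-6.0000, 60.0000]] (det J = 496.911569).
Solving J·Δ = −F gives Δ = (1.9303, 0.4930).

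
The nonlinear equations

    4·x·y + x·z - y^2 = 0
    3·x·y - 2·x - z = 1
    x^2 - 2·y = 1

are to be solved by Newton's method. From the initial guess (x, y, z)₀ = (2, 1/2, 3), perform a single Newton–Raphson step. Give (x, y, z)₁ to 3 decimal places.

At (2, 1/2, 3): F = (9.750, -5.000, 2.000).
Jacobian J = [[4·y + z, 4·x - 2·y, x], [3·y - 2, 3·x, -1], [2·x, -2, 0]].
At the point, J = [[5.000, 7.000, 2.000], [-0.500, 6.000, -1.000], [4.000, -2.000, 0.000]] (det J = -84.000).
Solving J·Δ = −F gives Δ = (-0.446, 0.107, -4.134).
Then the next iterate is (x, y, z)₁ = (1.554, 0.607, -1.134).

(1.554, 0.607, -1.134)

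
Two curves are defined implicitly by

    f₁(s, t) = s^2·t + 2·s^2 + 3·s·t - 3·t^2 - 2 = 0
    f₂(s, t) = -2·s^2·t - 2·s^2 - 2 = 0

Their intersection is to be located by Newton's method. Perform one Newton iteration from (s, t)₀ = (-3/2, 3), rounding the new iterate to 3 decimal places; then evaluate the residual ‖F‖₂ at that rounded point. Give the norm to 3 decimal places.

At (-3/2, 3): F = (-31.250, -20.000).
Jacobian J = [[2·s·t + 4·s + 3·t, s^2 + 3·s - 6·t], [-4·s·t - 4·s, -2·s^2]].
At the point, J = [[-6.000, -20.250], [24.000, -4.500]] (det J = 513.000).
Solving J·Δ = −F gives Δ = (0.515, -1.696).
Then the next iterate is (s, t)₁ = (-0.985, 1.304).
Re-evaluating at (-0.985, 1.304): F = (-7.74894, -6.47080), so ‖F‖₂ = 10.095.

10.095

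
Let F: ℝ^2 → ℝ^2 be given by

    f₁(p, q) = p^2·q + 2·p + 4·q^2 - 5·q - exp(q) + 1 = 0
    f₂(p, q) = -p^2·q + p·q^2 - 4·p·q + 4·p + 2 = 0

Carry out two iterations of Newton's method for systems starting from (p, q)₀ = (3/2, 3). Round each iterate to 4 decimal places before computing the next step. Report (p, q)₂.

(-0.1323, -0.0189)

At (3/2, 3): F = (11.664463, -3.2500).
Jacobian J = [[2·p·q + 2, p^2 + 8·q - exp(q) - 5], [-2·p·q + q^2 - 4·q + 4, -p^2 + 2·p·q - 4·p]].
At the point, J = [[11.0000, 1.164463], [-8.0000, 0.7500]] (det J = 17.565705).
Solving J·Δ = −F gives Δ = (-0.7135, -3.2772).
Then the next iterate is (p, q)₁ = (0.7865, -0.2772).
Round to (0.7865, -0.2772) and repeat: F = (3.336985, 6.249977), J = [[1.563964, -7.356921], [5.621675, -4.200618]].
Δ = (-0.9188, 0.2583), so (p, q)₂ = (-0.1323, -0.0189).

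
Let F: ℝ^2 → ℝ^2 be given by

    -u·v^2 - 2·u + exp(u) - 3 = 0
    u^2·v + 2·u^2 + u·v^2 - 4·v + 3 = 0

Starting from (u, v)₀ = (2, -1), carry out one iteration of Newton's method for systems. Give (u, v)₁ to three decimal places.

At (2, -1): F = (-1.61094, 13.000).
Jacobian J = [[-v^2 + exp(u) - 2, -2·u·v], [2·u·v + 4·u + v^2, u^2 + 2·u·v - 4]].
At the point, J = [[4.38906, 4.000], [5.000, -4.000]] (det J = -37.55622).
Solving J·Δ = −F gives Δ = (-1.213, 1.734).
Then the next iterate is (u, v)₁ = (0.787, 0.734).

(0.787, 0.734)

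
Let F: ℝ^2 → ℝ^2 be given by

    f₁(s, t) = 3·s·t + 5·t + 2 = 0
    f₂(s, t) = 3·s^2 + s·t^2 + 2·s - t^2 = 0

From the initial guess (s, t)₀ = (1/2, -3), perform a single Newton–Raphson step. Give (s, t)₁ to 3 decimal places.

At (1/2, -3): F = (-17.500, -2.750).
Jacobian J = [[3·t, 3·s + 5], [6·s + t^2 + 2, 2·s·t - 2·t]].
At the point, J = [[-9.000, 6.500], [14.000, 3.000]] (det J = -118.000).
Solving J·Δ = −F gives Δ = (-0.293, 2.286).
Then the next iterate is (s, t)₁ = (0.207, -0.714).

(0.207, -0.714)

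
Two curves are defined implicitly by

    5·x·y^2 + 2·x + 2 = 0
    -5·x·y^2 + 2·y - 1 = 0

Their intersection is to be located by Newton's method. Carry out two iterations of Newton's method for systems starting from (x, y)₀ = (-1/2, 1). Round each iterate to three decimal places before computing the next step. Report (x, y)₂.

(-0.809, 0.309)

At (-1/2, 1): F = (-1.500, 3.500).
Jacobian J = [[5·y^2 + 2, 10·x·y], [-5·y^2, -10·x·y + 2]].
At the point, J = [[7.000, -5.000], [-5.000, 7.000]] (det J = 24.000).
Solving J·Δ = −F gives Δ = (-0.292, -0.708).
Then the next iterate is (x, y)₁ = (-0.792, 0.292).
Round to (-0.792, 0.292) and repeat: F = (0.07835, -0.07835), J = [[2.42632, -2.31264], [-0.42632, 4.31264]].
Δ = (-0.017, 0.017), so (x, y)₂ = (-0.809, 0.309).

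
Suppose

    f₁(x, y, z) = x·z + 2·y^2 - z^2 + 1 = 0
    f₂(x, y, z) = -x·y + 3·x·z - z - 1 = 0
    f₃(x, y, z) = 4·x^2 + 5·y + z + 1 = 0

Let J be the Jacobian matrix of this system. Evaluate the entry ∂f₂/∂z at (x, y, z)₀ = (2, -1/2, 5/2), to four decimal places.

5.0000

∂f₂/∂z = 3·x - 1.
At (2, -1/2, 5/2) this is 5.0000.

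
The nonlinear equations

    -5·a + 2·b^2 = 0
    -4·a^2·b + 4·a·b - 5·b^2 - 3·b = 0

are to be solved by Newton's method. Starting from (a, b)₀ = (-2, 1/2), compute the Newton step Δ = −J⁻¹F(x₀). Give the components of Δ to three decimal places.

(2.189, 0.223)

At (-2, 1/2): F = (10.500, -14.750).
Jacobian J = [[-5, 4·b], [-8·a·b + 4·b, -4·a^2 + 4·a - 10·b - 3]].
At the point, J = [[-5.000, 2.000], [10.000, -32.000]] (det J = 140.000).
Solving J·Δ = −F gives Δ = (2.189, 0.223).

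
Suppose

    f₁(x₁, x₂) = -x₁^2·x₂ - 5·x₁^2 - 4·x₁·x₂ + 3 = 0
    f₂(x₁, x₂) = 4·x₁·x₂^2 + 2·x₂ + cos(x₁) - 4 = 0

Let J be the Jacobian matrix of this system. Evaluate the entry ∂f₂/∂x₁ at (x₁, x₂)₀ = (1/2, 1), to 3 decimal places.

∂f₂/∂x₁ = 4·x₂^2 - sin(x₁).
At (1/2, 1) this is 3.521.

3.521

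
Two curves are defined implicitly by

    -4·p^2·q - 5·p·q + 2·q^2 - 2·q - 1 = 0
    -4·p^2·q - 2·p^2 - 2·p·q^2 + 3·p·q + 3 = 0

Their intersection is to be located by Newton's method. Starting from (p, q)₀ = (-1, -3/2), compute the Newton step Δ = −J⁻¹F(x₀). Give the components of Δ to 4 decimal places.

(0.7769, 0.2149)

At (-1, -3/2): F = (5.0000, 16.0000).
Jacobian J = [[-8·p·q - 5·q, -4·p^2 - 5·p + 4·q - 2], [-8·p·q - 4·p - 2·q^2 + 3·q, -4·p^2 - 4·p·q + 3·p]].
At the point, J = [[-4.5000, -7.0000], [-17.0000, -13.0000]] (det J = -60.5000).
Solving J·Δ = −F gives Δ = (0.7769, 0.2149).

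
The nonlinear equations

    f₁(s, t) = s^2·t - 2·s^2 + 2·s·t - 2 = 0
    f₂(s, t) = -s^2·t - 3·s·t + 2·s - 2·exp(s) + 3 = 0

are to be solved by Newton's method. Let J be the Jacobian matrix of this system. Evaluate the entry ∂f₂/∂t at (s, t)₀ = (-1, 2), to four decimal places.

∂f₂/∂t = -s^2 - 3·s.
At (-1, 2) this is 2.0000.

2.0000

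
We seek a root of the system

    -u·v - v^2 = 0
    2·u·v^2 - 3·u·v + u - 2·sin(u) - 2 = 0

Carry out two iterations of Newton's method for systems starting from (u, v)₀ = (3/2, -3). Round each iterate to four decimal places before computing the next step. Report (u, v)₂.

(0.8826, -1.1111)

At (3/2, -3): F = (-4.5000, 38.005010).
Jacobian J = [[-v, -u - 2·v], [2·v^2 - 3·v - 2·cos(u) + 1, 4·u·v - 3·u]].
At the point, J = [[3.0000, 4.5000], [27.858526, -22.5000]] (det J = -192.863365).
Solving J·Δ = −F gives Δ = (-0.3618, 1.2412).
Then the next iterate is (u, v)₁ = (1.1382, -1.7588).
Round to (1.1382, -1.7588) and repeat: F = (-1.091511, 10.369802), J = [[1.7588, 2.3794], [11.624696, -11.422065]].
Δ = (-0.2556, 0.6477), so (u, v)₂ = (0.8826, -1.1111).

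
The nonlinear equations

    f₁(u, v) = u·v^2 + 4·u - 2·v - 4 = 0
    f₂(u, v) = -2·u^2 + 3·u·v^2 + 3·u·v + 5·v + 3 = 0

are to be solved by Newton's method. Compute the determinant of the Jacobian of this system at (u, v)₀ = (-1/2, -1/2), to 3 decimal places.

23.125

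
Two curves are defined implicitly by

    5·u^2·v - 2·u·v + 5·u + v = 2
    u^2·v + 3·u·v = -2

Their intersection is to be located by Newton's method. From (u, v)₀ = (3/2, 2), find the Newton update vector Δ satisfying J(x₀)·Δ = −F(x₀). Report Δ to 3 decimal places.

(-0.190, -1.959)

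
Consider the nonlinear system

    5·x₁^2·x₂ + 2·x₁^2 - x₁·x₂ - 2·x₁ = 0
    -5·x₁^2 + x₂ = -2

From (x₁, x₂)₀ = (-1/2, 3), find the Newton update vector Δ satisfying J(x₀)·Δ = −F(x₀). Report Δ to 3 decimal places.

(0.006, -3.780)

At (-1/2, 3): F = (6.750, 3.750).
Jacobian J = [[10·x₁·x₂ + 4·x₁ - x₂ - 2, 5·x₁^2 - x₁], [-10·x₁, 1]].
At the point, J = [[-22.000, 1.750], [5.000, 1.000]] (det J = -30.750).
Solving J·Δ = −F gives Δ = (0.006, -3.780).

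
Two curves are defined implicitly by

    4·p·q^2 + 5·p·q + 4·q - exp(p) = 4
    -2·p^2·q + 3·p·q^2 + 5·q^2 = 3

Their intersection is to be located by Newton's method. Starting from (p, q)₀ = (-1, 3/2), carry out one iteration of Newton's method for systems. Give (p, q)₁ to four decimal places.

(-0.6571, 0.7819)

At (-1, 3/2): F = (-14.867879, -1.5000).
Jacobian J = [[4·q^2 + 5·q - exp(p), 8·p·q + 5·p + 4], [-4·p·q + 3·q^2, -2·p^2 + 6·p·q + 10·q]].
At the point, J = [[16.132121, -13.0000], [12.7500, 4.0000]] (det J = 230.278482).
Solving J·Δ = −F gives Δ = (0.3429, -0.7181).
Then the next iterate is (p, q)₁ = (-0.6571, 0.7819).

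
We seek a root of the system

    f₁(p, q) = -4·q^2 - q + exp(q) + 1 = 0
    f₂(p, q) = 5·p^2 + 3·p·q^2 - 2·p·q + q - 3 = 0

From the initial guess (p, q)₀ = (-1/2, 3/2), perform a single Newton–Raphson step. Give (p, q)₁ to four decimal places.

At (-1/2, 3/2): F = (-5.018311, -2.1250).
Jacobian J = [[0, -8·q + exp(q) - 1], [10·p + 3·q^2 - 2·q, 6·p·q - 2·p + 1]].
At the point, J = [[0.0000, -8.518311], [-1.2500, -2.5000]] (det J = -10.647889).
Solving J·Δ = −F gives Δ = (-0.5218, -0.5891).
Then the next iterate is (p, q)₁ = (-1.0218, 0.9109).

(-1.0218, 0.9109)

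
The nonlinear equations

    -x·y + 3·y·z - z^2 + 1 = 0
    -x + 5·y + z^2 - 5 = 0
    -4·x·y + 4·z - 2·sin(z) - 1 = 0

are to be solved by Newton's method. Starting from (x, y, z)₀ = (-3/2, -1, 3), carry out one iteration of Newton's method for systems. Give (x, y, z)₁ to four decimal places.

At (-3/2, -1, 3): F = (-18.5000, 0.5000, 4.717760).
Jacobian J = [[-y, -x + 3·z, 3·y - 2·z], [-1, 5, 2·z], [-4·y, -4·x, -2·cos(z) + 4]].
At the point, J = [[1.0000, 10.5000, -9.0000], [-1.0000, 5.0000, 6.0000], [4.0000, 6.0000, 5.979985]] (det J = 542.689767).
Solving J·Δ = −F gives Δ = (-1.0392, 0.9572, -1.0542).
Then the next iterate is (x, y, z)₁ = (-2.5392, -0.0428, 1.9458).

(-2.5392, -0.0428, 1.9458)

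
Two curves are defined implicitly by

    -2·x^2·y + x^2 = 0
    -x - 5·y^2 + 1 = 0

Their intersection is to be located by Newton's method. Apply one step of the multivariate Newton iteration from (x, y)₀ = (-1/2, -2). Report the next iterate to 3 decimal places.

(-0.343, -1.067)

At (-1/2, -2): F = (1.250, -18.500).
Jacobian J = [[-4·x·y + 2·x, -2·x^2], [-1, -10·y]].
At the point, J = [[-5.000, -0.500], [-1.000, 20.000]] (det J = -100.500).
Solving J·Δ = −F gives Δ = (0.157, 0.933).
Then the next iterate is (x, y)₁ = (-0.343, -1.067).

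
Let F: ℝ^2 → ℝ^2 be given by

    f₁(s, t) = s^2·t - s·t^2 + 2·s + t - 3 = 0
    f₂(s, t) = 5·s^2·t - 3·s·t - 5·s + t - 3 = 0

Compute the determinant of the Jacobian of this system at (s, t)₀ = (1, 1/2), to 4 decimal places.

9.7500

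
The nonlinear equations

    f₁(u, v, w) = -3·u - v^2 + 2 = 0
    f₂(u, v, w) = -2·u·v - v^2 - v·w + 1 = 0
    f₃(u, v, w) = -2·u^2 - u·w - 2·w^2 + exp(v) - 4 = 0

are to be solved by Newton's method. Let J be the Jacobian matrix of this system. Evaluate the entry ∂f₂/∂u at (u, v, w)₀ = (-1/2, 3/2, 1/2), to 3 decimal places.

-3.000

∂f₂/∂u = -2·v.
At (-1/2, 3/2, 1/2) this is -3.000.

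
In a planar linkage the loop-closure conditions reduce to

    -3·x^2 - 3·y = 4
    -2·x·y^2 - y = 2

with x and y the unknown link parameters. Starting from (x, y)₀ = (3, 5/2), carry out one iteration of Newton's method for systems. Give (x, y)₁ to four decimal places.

At (3, 5/2): F = (-38.5000, -42.0000).
Jacobian J = [[-6·x, -3], [-2·y^2, -4·x·y - 1]].
At the point, J = [[-18.0000, -3.0000], [-12.5000, -31.0000]] (det J = 520.5000).
Solving J·Δ = −F gives Δ = (-2.0509, -0.5279).
Then the next iterate is (x, y)₁ = (0.9491, 1.9721).

(0.9491, 1.9721)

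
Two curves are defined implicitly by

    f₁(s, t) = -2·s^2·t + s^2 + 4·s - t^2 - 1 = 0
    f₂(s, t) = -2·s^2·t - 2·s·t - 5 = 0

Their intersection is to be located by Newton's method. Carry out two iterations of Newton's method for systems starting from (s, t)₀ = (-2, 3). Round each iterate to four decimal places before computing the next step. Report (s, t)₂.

(-0.0190, 1.2902)

At (-2, 3): F = (-38.0000, -17.0000).
Jacobian J = [[-4·s·t + 2·s + 4, -2·s^2 - 2·t], [-4·s·t - 2·t, -2·s^2 - 2·s]].
At the point, J = [[24.0000, -14.0000], [18.0000, -4.0000]] (det J = 156.0000).
Solving J·Δ = −F gives Δ = (0.5513, -1.7692).
Then the next iterate is (s, t)₁ = (-1.4487, 1.2308).
Round to (-1.4487, 1.2308) and repeat: F = (-11.377175, -6.600118), J = [[8.234840, -6.659063], [4.670640, -1.300063]].
Δ = (1.4297, 0.0594), so (s, t)₂ = (-0.0190, 1.2902).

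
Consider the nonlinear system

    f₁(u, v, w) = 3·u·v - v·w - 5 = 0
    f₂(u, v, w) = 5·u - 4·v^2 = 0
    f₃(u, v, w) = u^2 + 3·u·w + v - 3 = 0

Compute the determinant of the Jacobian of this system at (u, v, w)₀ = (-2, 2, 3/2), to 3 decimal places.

J = [[3·v, 3·u - w, -v], [5, -8·v, 0], [2·u + 3·w, 1, 3·u]].
At the point, J = [[6.000, -7.500, -2.000], [5.000, -16.000, 0.000], [0.500, 1.000, -6.000]].
det J = 325.000.

325.000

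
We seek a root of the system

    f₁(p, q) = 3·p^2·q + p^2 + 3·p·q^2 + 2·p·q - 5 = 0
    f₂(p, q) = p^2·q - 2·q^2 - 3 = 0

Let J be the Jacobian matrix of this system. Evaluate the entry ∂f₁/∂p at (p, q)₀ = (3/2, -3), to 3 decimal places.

∂f₁/∂p = 6·p·q + 2·p + 3·q^2 + 2·q.
At (3/2, -3) this is -3.000.

-3.000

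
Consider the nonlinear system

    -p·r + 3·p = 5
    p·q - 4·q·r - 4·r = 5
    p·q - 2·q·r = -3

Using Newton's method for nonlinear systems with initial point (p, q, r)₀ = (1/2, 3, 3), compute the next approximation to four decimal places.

At (1/2, 3, 3): F = (-5.0000, -51.5000, -13.5000).
Jacobian J = [[-r + 3, 0, -p], [q, p - 4·r, -4·q - 4], [q, p - 2·r, -2·q]].
At the point, J = [[0.0000, 0.0000, -0.5000], [3.0000, -11.5000, -16.0000], [3.0000, -5.5000, -6.0000]] (det J = -9.0000).
Solving J·Δ = −F gives Δ = (3.4444, 10.3333, -10.0000).
Then the next iterate is (p, q, r)₁ = (3.9444, 13.3333, -7.0000).

(3.9444, 13.3333, -7.0000)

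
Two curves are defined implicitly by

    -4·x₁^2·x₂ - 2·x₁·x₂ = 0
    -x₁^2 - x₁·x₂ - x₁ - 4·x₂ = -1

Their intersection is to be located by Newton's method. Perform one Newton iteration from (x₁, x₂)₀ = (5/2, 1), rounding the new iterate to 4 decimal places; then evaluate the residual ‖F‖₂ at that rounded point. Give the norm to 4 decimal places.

8.1358

At (5/2, 1): F = (-30.0000, -14.2500).
Jacobian J = [[-8·x₁·x₂ - 2·x₂, -4·x₁^2 - 2·x₁], [-2·x₁ - x₂ - 1, -x₁ - 4]].
At the point, J = [[-22.0000, -30.0000], [-7.0000, -6.5000]] (det J = -67.0000).
Solving J·Δ = −F gives Δ = (-3.4701, 1.5448).
Then the next iterate is (x₁, x₂)₁ = (-0.9701, 2.5448).
Re-evaluating at (-0.9701, 2.5448): F = (-4.642163, -6.681484), so ‖F‖₂ = 8.1358.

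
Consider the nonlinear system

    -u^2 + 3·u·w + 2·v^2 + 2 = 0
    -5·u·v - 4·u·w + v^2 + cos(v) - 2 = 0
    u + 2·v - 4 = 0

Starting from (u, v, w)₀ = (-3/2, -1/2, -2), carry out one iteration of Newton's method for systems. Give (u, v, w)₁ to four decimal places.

At (-3/2, -1/2, -2): F = (9.2500, -16.622417, -6.5000).
Jacobian J = [[-2·u + 3·w, 4·v, 3·u], [-5·v - 4·w, -5·u + 2·v - sin(v), -4·u], [1, 2, 0]].
At the point, J = [[-3.0000, -2.0000, -4.5000], [10.5000, 6.979426, 6.0000], [1.0000, 2.0000, 0.0000]] (det J = -39.092585).
Solving J·Δ = −F gives Δ = (-2.2395, 4.3697, 1.6064).
Then the next iterate is (u, v, w)₁ = (-3.7395, 3.8697, -0.3936).

(-3.7395, 3.8697, -0.3936)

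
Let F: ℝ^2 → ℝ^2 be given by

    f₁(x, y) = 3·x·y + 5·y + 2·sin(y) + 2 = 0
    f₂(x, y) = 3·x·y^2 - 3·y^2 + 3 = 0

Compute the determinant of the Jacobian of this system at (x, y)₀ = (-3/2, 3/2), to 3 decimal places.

-105.580

J = [[3·y, 3·x + 2·cos(y) + 5], [3·y^2, 6·x·y - 6·y]].
At the point, J = [[4.500, 0.64147], [6.750, -22.500]].
det J = -105.580.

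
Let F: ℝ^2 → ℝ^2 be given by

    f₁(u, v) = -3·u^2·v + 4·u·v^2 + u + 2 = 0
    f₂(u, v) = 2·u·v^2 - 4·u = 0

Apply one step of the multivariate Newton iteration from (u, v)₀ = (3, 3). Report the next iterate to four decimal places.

(2.4058, 2.0644)

At (3, 3): F = (32.0000, 42.0000).
Jacobian J = [[-6·u·v + 4·v^2 + 1, -3·u^2 + 8·u·v], [2·v^2 - 4, 4·u·v]].
At the point, J = [[-17.0000, 45.0000], [14.0000, 36.0000]] (det J = -1242.0000).
Solving J·Δ = −F gives Δ = (-0.5942, -0.9356).
Then the next iterate is (u, v)₁ = (2.4058, 2.0644).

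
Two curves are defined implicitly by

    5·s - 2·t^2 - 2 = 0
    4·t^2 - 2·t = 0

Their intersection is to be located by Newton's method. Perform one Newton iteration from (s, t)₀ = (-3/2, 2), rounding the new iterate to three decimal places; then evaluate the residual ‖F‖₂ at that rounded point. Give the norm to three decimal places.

3.286

At (-3/2, 2): F = (-17.500, 12.000).
Jacobian J = [[5, -4·t], [0, 8·t - 2]].
At the point, J = [[5.000, -8.000], [0.000, 14.000]] (det J = 70.000).
Solving J·Δ = −F gives Δ = (2.129, -0.857).
Then the next iterate is (s, t)₁ = (0.629, 1.143).
Re-evaluating at (0.629, 1.143): F = (-1.46790, 2.93980), so ‖F‖₂ = 3.286.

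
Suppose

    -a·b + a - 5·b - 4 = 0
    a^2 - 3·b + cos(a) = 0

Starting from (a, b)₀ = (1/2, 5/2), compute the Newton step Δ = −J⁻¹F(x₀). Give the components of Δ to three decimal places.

(-2.268, -2.518)

At (1/2, 5/2): F = (-17.250, -6.37242).
Jacobian J = [[-b + 1, -a - 5], [2·a - sin(a), -3]].
At the point, J = [[-1.500, -5.500], [0.52057, -3.000]] (det J = 7.36316).
Solving J·Δ = −F gives Δ = (-2.268, -2.518).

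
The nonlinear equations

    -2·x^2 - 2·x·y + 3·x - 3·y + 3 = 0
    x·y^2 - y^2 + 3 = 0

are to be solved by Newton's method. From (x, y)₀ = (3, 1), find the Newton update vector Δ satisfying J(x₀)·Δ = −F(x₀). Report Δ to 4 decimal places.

At (3, 1): F = (-15.0000, 5.0000).
Jacobian J = [[-4·x - 2·y + 3, -2·x - 3], [y^2, 2·x·y - 2·y]].
At the point, J = [[-11.0000, -9.0000], [1.0000, 4.0000]] (det J = -35.0000).
Solving J·Δ = −F gives Δ = (-0.4286, -1.1429).

(-0.4286, -1.1429)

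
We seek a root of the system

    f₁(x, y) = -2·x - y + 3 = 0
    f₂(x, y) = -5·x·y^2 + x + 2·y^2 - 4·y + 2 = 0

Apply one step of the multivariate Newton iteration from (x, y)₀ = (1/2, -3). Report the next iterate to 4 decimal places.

(0.6190, 1.7619)

At (1/2, -3): F = (5.0000, 10.0000).
Jacobian J = [[-2, -1], [-5·y^2 + 1, -10·x·y + 4·y - 4]].
At the point, J = [[-2.0000, -1.0000], [-44.0000, -1.0000]] (det J = -42.0000).
Solving J·Δ = −F gives Δ = (0.1190, 4.7619).
Then the next iterate is (x, y)₁ = (0.6190, 1.7619).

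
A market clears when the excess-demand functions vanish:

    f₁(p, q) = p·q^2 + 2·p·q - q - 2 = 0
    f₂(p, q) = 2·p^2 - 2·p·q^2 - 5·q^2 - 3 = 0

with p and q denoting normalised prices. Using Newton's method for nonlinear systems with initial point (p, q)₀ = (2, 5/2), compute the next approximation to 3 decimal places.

At (2, 5/2): F = (18.000, -51.250).
Jacobian J = [[q^2 + 2·q, 2·p·q + 2·p - 1], [4·p - 2·q^2, -4·p·q - 10·q]].
At the point, J = [[11.250, 13.000], [-4.500, -45.000]] (det J = -447.750).
Solving J·Δ = −F gives Δ = (-0.321, -1.107).
Then the next iterate is (p, q)₁ = (1.679, 1.393).

(1.679, 1.393)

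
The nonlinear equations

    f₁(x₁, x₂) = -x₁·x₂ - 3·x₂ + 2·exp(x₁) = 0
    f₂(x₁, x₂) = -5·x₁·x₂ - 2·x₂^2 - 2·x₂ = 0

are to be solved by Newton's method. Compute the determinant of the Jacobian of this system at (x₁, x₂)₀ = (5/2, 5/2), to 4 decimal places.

-604.4422

J = [[-x₂ + 2·exp(x₁), -x₁ - 3], [-5·x₂, -5·x₁ - 4·x₂ - 2]].
At the point, J = [[21.864988, -5.5000], [-12.5000, -24.5000]].
det J = -604.4422.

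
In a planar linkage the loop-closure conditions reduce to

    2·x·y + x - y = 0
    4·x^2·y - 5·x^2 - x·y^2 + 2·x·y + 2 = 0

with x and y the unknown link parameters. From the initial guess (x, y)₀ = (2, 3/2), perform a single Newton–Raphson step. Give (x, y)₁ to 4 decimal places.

(0.3593, 1.5210)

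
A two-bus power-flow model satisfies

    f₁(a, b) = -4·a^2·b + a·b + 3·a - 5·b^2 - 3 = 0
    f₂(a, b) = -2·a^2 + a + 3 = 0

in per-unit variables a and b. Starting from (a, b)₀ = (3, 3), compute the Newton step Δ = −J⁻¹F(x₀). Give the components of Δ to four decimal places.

(-1.0909, -1.0476)

At (3, 3): F = (-138.0000, -12.0000).
Jacobian J = [[-8·a·b + b + 3, -4·a^2 + a - 10·b], [-4·a + 1, 0]].
At the point, J = [[-66.0000, -63.0000], [-11.0000, 0.0000]] (det J = -693.0000).
Solving J·Δ = −F gives Δ = (-1.0909, -1.0476).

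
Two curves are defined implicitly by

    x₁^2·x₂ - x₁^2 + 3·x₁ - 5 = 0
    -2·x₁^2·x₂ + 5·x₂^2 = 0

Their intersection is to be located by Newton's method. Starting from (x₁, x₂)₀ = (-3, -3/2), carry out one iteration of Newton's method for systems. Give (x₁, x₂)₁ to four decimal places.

(-1.0087, -1.4271)

At (-3, -3/2): F = (-36.5000, 38.2500).
Jacobian J = [[2·x₁·x₂ - 2·x₁ + 3, x₁^2], [-4·x₁·x₂, -2·x₁^2 + 10·x₂]].
At the point, J = [[18.0000, 9.0000], [-18.0000, -33.0000]] (det J = -432.0000).
Solving J·Δ = −F gives Δ = (1.9913, 0.0729).
Then the next iterate is (x₁, x₂)₁ = (-1.0087, -1.4271).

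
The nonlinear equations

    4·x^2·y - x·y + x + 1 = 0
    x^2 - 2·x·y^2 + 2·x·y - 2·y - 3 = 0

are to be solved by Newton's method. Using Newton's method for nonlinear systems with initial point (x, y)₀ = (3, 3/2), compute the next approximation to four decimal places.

(1.9163, 1.0445)

At (3, 3/2): F = (53.5000, -1.5000).
Jacobian J = [[8·x·y - y + 1, 4·x^2 - x], [2·x - 2·y^2 + 2·y, -4·x·y + 2·x - 2]].
At the point, J = [[35.5000, 33.0000], [4.5000, -14.0000]] (det J = -645.5000).
Solving J·Δ = −F gives Δ = (-1.0837, -0.4555).
Then the next iterate is (x, y)₁ = (1.9163, 1.0445).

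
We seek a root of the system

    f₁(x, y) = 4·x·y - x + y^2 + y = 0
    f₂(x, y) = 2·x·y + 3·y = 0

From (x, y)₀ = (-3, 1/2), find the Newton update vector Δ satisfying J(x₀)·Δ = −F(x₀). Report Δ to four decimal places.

(1.1786, -0.1071)

At (-3, 1/2): F = (-2.2500, -1.5000).
Jacobian J = [[4·y - 1, 4·x + 2·y + 1], [2·y, 2·x + 3]].
At the point, J = [[1.0000, -10.0000], [1.0000, -3.0000]] (det J = 7.0000).
Solving J·Δ = −F gives Δ = (1.1786, -0.1071).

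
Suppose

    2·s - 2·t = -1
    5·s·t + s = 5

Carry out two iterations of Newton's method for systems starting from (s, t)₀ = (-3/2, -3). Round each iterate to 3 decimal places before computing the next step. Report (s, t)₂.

(-1.410, -0.910)

At (-3/2, -3): F = (4.000, 16.000).
Jacobian J = [[2, -2], [5·t + 1, 5·s]].
At the point, J = [[2.000, -2.000], [-14.000, -7.500]] (det J = -43.000).
Solving J·Δ = −F gives Δ = (0.047, 2.047).
Then the next iterate is (s, t)₁ = (-1.453, -0.953).
Round to (-1.453, -0.953) and repeat: F = (0.000, 0.47054), J = [[2.000, -2.000], [-3.765, -7.265]].
Δ = (0.043, 0.043), so (s, t)₂ = (-1.410, -0.910).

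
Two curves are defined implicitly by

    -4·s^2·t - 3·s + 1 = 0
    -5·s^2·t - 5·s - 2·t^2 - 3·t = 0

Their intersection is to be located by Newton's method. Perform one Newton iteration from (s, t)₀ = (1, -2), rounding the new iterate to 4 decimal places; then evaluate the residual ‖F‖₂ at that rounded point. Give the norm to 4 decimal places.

At (1, -2): F = (6.0000, 3.0000).
Jacobian J = [[-8·s·t - 3, -4·s^2], [-10·s·t - 5, -5·s^2 - 4·t - 3]].
At the point, J = [[13.0000, -4.0000], [15.0000, 0.0000]] (det J = 60.0000).
Solving J·Δ = −F gives Δ = (-0.2000, 0.8500).
Then the next iterate is (s, t)₁ = (0.8000, -1.1500).
Re-evaluating at (0.8000, -1.1500): F = (1.5440, 0.4850), so ‖F‖₂ = 1.6184.

1.6184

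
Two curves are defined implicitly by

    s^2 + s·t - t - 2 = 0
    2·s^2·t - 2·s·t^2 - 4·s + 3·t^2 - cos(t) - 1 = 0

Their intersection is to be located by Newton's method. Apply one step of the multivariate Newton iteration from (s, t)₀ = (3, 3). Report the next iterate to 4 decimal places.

At (3, 3): F = (13.0000, 14.989992).
Jacobian J = [[2·s + t, s - 1], [4·s·t - 2·t^2 - 4, 2·s^2 - 4·s·t + 6·t + sin(t)]].
At the point, J = [[9.0000, 2.0000], [14.0000, 0.141120]] (det J = -26.729920).
Solving J·Δ = −F gives Δ = (-1.0530, -1.7617).
Then the next iterate is (s, t)₁ = (1.9470, 1.2383).

(1.9470, 1.2383)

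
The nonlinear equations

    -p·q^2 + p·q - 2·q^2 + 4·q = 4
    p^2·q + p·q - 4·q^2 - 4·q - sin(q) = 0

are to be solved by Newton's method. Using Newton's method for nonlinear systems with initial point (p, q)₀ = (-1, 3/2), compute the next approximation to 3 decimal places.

At (-1, 3/2): F = (-1.750, -15.99749).
Jacobian J = [[-q^2 + q, -2·p·q + p - 4·q + 4], [2·p·q + q, p^2 + p - 8·q - cos(q) - 4]].
At the point, J = [[-0.750, 0.000], [-1.500, -16.07074]] (det J = 12.05305).
Solving J·Δ = −F gives Δ = (-2.333, -0.778).
Then the next iterate is (p, q)₁ = (-3.333, 0.722).

(-3.333, 0.722)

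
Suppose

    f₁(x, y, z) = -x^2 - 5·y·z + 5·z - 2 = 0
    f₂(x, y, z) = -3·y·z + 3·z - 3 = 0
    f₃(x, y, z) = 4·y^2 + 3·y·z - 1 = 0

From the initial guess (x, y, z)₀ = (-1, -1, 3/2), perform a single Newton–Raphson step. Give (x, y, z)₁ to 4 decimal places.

At (-1, -1, 3/2): F = (12.0000, 6.0000, -1.5000).
Jacobian J = [[-2·x, -5·z, -5·y + 5], [0, -3·z, -3·y + 3], [0, 8·y + 3·z, 3·y]].
At the point, J = [[2.0000, -7.5000, 10.0000], [0.0000, -4.5000, 6.0000], [0.0000, -3.5000, -3.0000]] (det J = 69.0000).
Solving J·Δ = −F gives Δ = (-1.0000, 0.2609, -0.8043).
Then the next iterate is (x, y, z)₁ = (-2.0000, -0.7391, 0.6957).

(-2.0000, -0.7391, 0.6957)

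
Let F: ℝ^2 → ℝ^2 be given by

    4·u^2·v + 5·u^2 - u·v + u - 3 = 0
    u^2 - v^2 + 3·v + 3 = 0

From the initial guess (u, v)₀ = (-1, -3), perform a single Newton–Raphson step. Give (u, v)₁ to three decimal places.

(-0.674, -1.372)

At (-1, -3): F = (-14.000, -14.000).
Jacobian J = [[8·u·v + 10·u - v + 1, 4·u^2 - u], [2·u, -2·v + 3]].
At the point, J = [[18.000, 5.000], [-2.000, 9.000]] (det J = 172.000).
Solving J·Δ = −F gives Δ = (0.326, 1.628).
Then the next iterate is (u, v)₁ = (-0.674, -1.372).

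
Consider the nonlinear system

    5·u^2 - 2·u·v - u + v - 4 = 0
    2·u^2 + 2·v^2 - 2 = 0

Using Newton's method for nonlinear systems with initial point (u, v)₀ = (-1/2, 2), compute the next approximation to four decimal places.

At (-1/2, 2): F = (1.7500, 6.5000).
Jacobian J = [[10·u - 2·v - 1, -2·u + 1], [4·u, 4·v]].
At the point, J = [[-10.0000, 2.0000], [-2.0000, 8.0000]] (det J = -76.0000).
Solving J·Δ = −F gives Δ = (0.0132, -0.8092).
Then the next iterate is (u, v)₁ = (-0.4868, 1.1908).

(-0.4868, 1.1908)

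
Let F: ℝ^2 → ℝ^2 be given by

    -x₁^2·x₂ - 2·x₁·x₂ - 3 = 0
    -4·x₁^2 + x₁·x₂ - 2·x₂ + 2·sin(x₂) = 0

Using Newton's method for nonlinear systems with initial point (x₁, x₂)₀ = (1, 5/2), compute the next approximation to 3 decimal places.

At (1, 5/2): F = (-10.500, -5.30306).
Jacobian J = [[-2·x₁·x₂ - 2·x₂, -x₁^2 - 2·x₁], [-8·x₁ + x₂, x₁ + 2·cos(x₂) - 2]].
At the point, J = [[-10.000, -3.000], [-5.500, -2.60229]] (det J = 9.52287).
Solving J·Δ = −F gives Δ = (-1.199, 0.496).
Then the next iterate is (x₁, x₂)₁ = (-0.199, 2.996).

(-0.199, 2.996)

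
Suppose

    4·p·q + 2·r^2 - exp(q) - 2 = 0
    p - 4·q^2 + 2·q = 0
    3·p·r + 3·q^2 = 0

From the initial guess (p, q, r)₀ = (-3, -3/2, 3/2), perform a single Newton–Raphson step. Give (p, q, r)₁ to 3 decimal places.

At (-3, -3/2, 3/2): F = (20.27687, -15.000, -6.750).
Jacobian J = [[4·q, 4·p - exp(q), 4·r], [1, -8·q + 2, 0], [3·r, 6·q, 3·p]].
At the point, J = [[-6.000, -12.22313, 6.000], [1.000, 14.000, 0.000], [4.500, -9.000, -9.000]] (det J = 213.99183).
Solving J·Δ = −F gives Δ = (-2.207, 1.229, -3.082).
Then the next iterate is (p, q, r)₁ = (-5.207, -0.271, -1.582).

(-5.207, -0.271, -1.582)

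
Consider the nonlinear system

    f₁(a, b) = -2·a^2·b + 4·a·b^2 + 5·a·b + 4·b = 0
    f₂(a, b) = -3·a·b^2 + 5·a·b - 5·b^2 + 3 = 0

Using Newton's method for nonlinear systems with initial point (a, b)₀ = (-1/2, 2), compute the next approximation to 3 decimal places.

At (-1/2, 2): F = (-6.000, -16.000).
Jacobian J = [[-4·a·b + 4·b^2 + 5·b, -2·a^2 + 8·a·b + 5·a + 4], [-3·b^2 + 5·b, -6·a·b + 5·a - 10·b]].
At the point, J = [[30.000, -7.000], [-2.000, -16.500]] (det J = -509.000).
Solving J·Δ = −F gives Δ = (-0.026, -0.967).
Then the next iterate is (a, b)₁ = (-0.526, 1.033).

(-0.526, 1.033)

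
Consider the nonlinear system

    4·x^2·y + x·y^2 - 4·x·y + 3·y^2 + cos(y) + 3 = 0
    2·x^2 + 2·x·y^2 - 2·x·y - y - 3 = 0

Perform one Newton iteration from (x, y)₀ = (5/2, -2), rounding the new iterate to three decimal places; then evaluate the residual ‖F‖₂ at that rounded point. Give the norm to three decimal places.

11.916

At (5/2, -2): F = (-5.41615, 41.500).
Jacobian J = [[8·x·y + y^2 - 4·y, 4·x^2 + 2·x·y - 4·x + 6·y - sin(y)], [4·x + 2·y^2 - 2·y, 4·x·y - 2·x - 1]].
At the point, J = [[-28.000, -6.09070], [22.000, -26.000]] (det J = 861.99546).
Solving J·Δ = −F gives Δ = (-0.457, 1.210).
Then the next iterate is (x, y)₁ = (2.043, -0.790).
Re-evaluating at (2.043, -0.790): F = (0.11770, 11.91571), so ‖F‖₂ = 11.916.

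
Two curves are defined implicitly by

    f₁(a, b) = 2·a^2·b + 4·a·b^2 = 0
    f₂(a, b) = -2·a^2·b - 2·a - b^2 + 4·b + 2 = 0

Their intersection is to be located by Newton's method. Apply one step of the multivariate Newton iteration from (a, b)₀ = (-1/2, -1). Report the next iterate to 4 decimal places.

At (-1/2, -1): F = (-2.5000, -1.5000).
Jacobian J = [[4·a·b + 4·b^2, 2·a^2 + 8·a·b], [-4·a·b - 2, -2·a^2 - 2·b + 4]].
At the point, J = [[6.0000, 4.5000], [-4.0000, 5.5000]] (det J = 51.0000).
Solving J·Δ = −F gives Δ = (0.1373, 0.3725).
Then the next iterate is (a, b)₁ = (-0.3627, -0.6275).

(-0.3627, -0.6275)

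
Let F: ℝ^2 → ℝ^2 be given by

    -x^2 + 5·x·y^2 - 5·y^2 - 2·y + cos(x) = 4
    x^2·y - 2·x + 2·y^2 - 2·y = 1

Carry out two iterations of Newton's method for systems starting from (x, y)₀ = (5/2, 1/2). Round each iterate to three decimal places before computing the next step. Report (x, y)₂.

At (5/2, 1/2): F = (-10.17614, -3.375).
Jacobian J = [[-2·x + 5·y^2 - sin(x), 10·x·y - 10·y - 2], [2·x·y - 2, x^2 + 4·y - 2]].
At the point, J = [[-4.34847, 5.500], [0.500, 6.250]] (det J = -29.92795).
Solving J·Δ = −F gives Δ = (-1.505, 0.660).
Then the next iterate is (x, y)₁ = (0.995, 1.160).
Round to (0.995, 1.160) and repeat: F = (-6.79916, -1.47037), J = [[3.89924, -2.058], [0.30840, 3.63002]].
Δ = (1.873, 0.246), so (x, y)₂ = (2.868, 1.406).

(2.868, 1.406)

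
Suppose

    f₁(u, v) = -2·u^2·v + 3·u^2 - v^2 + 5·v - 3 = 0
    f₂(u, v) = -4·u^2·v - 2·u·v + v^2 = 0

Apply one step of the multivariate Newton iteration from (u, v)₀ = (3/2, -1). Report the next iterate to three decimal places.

At (3/2, -1): F = (2.250, 13.000).
Jacobian J = [[-4·u·v + 6·u, -2·u^2 - 2·v + 5], [-8·u·v - 2·v, -4·u^2 - 2·u + 2·v]].
At the point, J = [[15.000, 2.500], [14.000, -14.000]] (det J = -245.000).
Solving J·Δ = −F gives Δ = (-0.261, 0.667).
Then the next iterate is (u, v)₁ = (1.239, -0.333).

(1.239, -0.333)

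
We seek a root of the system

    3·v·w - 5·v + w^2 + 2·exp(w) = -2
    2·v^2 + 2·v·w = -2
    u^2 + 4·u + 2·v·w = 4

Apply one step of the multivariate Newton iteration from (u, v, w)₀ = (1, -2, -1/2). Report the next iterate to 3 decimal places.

At (1, -2, -1/2): F = (16.46306, 12.000, 3.000).
Jacobian J = [[0, 3·w - 5, 3·v + 2·w + 2·exp(w)], [0, 4·v + 2·w, 2·v], [2·u + 4, 2·w, 2·v]].
At the point, J = [[0.000, -6.500, -5.78694], [0.000, -9.000, -4.000], [6.000, -1.000, -4.000]] (det J = -156.49469).
Solving J·Δ = −F gives Δ = (1.316, 0.138, 2.690).
Then the next iterate is (u, v, w)₁ = (2.316, -1.862, 2.190).

(2.316, -1.862, 2.190)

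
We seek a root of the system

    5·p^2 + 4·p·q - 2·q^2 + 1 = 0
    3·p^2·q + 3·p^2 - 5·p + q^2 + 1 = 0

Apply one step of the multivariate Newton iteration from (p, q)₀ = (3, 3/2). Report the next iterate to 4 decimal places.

At (3, 3/2): F = (59.5000, 55.7500).
Jacobian J = [[10·p + 4·q, 4·p - 4·q], [6·p·q + 6·p - 5, 3·p^2 + 2·q]].
At the point, J = [[36.0000, 6.0000], [40.0000, 30.0000]] (det J = 840.0000).
Solving J·Δ = −F gives Δ = (-1.7268, 0.4440).
Then the next iterate is (p, q)₁ = (1.2732, 1.9440).

(1.2732, 1.9440)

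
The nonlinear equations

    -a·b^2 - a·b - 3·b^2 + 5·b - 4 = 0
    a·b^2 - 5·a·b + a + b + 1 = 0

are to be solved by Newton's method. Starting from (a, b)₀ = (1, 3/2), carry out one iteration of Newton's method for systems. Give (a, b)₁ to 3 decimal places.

(0.769, 0.733)

At (1, 3/2): F = (-7.000, -1.750).
Jacobian J = [[-b^2 - b, -2·a·b - a - 6·b + 5], [b^2 - 5·b + 1, 2·a·b - 5·a + 1]].
At the point, J = [[-3.750, -8.000], [-4.250, -1.000]] (det J = -30.250).
Solving J·Δ = −F gives Δ = (-0.231, -0.767).
Then the next iterate is (a, b)₁ = (0.769, 0.733).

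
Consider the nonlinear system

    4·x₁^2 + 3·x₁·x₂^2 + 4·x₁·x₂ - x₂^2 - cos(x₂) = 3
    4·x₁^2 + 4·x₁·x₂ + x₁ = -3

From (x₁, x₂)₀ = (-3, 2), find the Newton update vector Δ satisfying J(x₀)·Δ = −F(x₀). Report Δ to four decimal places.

At (-3, 2): F = (-30.583853, 12.0000).
Jacobian J = [[8·x₁ + 3·x₂^2 + 4·x₂, 6·x₁·x₂ + 4·x₁ - 2·x₂ + sin(x₂)], [8·x₁ + 4·x₂ + 1, 4·x₁]].
At the point, J = [[-4.0000, -51.090703], [-15.0000, -12.0000]] (det J = -718.360539).
Solving J·Δ = −F gives Δ = (1.3643, -0.7054).

(1.3643, -0.7054)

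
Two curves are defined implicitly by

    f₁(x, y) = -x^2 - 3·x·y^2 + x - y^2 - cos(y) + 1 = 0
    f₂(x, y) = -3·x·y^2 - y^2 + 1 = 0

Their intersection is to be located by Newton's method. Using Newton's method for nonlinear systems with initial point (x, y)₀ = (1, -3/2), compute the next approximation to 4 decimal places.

(0.5287, -1.0984)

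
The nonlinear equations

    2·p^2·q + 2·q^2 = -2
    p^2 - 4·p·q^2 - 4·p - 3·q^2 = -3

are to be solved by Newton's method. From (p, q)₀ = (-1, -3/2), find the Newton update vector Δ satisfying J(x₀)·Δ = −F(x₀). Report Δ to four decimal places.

At (-1, -3/2): F = (3.5000, 10.2500).
Jacobian J = [[4·p·q, 2·p^2 + 4·q], [2·p - 4·q^2 - 4, -8·p·q - 6·q]].
At the point, J = [[6.0000, -4.0000], [-15.0000, -3.0000]] (det J = -78.0000).
Solving J·Δ = −F gives Δ = (0.3910, 1.4615).

(0.3910, 1.4615)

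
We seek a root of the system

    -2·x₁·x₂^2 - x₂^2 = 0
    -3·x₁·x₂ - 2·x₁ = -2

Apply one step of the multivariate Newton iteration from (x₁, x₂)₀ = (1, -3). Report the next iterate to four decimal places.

At (1, -3): F = (-27.0000, 9.0000).
Jacobian J = [[-2·x₂^2, -4·x₁·x₂ - 2·x₂], [-3·x₂ - 2, -3·x₁]].
At the point, J = [[-18.0000, 18.0000], [7.0000, -3.0000]] (det J = -72.0000).
Solving J·Δ = −F gives Δ = (-1.1250, 0.3750).
Then the next iterate is (x₁, x₂)₁ = (-0.1250, -2.6250).

(-0.1250, -2.6250)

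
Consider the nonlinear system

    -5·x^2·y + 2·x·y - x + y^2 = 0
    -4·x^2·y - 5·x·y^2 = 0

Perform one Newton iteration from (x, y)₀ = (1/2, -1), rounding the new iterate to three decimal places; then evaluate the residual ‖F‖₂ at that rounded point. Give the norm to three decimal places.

At (1/2, -1): F = (0.750, -1.500).
Jacobian J = [[-10·x·y + 2·y - 1, -5·x^2 + 2·x + 2·y], [-8·x·y - 5·y^2, -4·x^2 - 10·x·y]].
At the point, J = [[2.000, -2.250], [-1.000, 4.000]] (det J = 5.750).
Solving J·Δ = −F gives Δ = (0.065, 0.391).
Then the next iterate is (x, y)₁ = (0.565, -0.609).
Re-evaluating at (0.565, -0.609): F = (0.08975, -0.27011), so ‖F‖₂ = 0.285.

0.285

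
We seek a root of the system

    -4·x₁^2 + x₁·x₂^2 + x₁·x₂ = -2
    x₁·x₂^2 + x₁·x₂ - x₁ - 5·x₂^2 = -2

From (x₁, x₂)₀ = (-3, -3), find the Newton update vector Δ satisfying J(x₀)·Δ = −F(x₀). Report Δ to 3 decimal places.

(1.153, 1.161)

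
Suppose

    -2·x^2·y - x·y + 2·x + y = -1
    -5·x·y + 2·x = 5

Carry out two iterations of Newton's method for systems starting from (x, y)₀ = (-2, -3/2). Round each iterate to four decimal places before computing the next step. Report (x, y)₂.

At (-2, -3/2): F = (4.5000, -24.0000).
Jacobian J = [[-4·x·y - y + 2, -2·x^2 - x + 1], [-5·y + 2, -5·x]].
At the point, J = [[-8.5000, -5.0000], [9.5000, 10.0000]] (det J = -37.5000).
Solving J·Δ = −F gives Δ = (-2.0000, 4.3000).
Then the next iterate is (x, y)₁ = (-4.0000, 2.8000).
Round to (-4.0000, 2.8000) and repeat: F = (-82.6000, 43.0000), J = [[44.0000, -27.0000], [-12.0000, 20.0000]].
Δ = (0.8831, -1.6201), so (x, y)₂ = (-3.1169, 1.1799).

(-3.1169, 1.1799)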